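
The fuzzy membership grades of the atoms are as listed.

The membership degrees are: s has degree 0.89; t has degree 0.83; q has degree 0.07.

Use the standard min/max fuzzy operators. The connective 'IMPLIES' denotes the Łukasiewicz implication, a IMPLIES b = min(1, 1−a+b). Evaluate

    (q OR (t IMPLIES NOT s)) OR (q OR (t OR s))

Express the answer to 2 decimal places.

NOT s = 1 − 0.89 = 0.11
t IMPLIES NOT s  [Łukasiewicz: min(1, 1−a+b)] with a=0.83, b=0.11 → 0.28
q OR (t IMPLIES NOT s) = max(a, b) on (0.07, 0.28) = 0.28
t OR s = max(a, b) on (0.83, 0.89) = 0.89
q OR (t OR s) = max(a, b) on (0.07, 0.89) = 0.89
(q OR (t IMPLIES NOT s)) OR (q OR (t OR s)) = max(a, b) on (0.28, 0.89) = 0.89

0.89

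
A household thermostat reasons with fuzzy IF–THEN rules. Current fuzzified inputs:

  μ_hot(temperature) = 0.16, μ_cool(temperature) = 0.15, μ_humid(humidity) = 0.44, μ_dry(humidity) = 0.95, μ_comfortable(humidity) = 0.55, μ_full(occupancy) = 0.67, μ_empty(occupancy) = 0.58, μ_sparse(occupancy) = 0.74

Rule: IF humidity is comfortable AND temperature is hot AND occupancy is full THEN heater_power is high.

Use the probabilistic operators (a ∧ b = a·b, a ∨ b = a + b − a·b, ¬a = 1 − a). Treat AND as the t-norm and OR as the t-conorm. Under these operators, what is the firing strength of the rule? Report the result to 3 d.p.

firing strength: comfortable=0.55, hot=0.16, full=0.67; AND[a·b] → w = 0.0590

0.059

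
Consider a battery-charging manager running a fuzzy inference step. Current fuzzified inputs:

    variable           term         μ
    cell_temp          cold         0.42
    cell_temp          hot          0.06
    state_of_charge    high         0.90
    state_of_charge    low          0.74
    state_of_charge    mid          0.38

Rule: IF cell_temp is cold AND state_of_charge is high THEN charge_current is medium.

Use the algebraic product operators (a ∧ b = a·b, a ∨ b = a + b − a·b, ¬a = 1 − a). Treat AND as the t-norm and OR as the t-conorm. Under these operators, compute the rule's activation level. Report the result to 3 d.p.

firing strength: cold=0.42, high=0.90; AND[a·b] → w = 0.3780

0.378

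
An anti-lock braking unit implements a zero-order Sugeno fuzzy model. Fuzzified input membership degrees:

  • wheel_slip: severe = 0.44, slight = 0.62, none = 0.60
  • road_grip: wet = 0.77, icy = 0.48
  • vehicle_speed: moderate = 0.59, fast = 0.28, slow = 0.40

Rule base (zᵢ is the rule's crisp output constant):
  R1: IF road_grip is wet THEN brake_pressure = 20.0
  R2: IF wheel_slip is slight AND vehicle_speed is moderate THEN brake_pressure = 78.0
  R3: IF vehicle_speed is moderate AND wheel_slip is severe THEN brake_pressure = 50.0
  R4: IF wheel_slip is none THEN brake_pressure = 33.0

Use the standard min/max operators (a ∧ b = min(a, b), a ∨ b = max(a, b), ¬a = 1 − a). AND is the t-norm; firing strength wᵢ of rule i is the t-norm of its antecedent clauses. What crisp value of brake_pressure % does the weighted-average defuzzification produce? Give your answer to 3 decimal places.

R1 (z=20.0): wet=0.77 → w = 0.77
R2 (z=78.0): slight=0.62, moderate=0.59; AND[min(a, b)] → w = 0.59
R3 (z=50.0): moderate=0.59, severe=0.44; AND[min(a, b)] → w = 0.44
R4 (z=33.0): none=0.60 → w = 0.60
Weighted average = (0.77·20.0 + 0.59·78.0 + 0.44·50.0 + 0.60·33.0) / (0.77 + 0.59 + 0.44 + 0.60)
  = 103.2200 / 2.4000 = 43.008

43.008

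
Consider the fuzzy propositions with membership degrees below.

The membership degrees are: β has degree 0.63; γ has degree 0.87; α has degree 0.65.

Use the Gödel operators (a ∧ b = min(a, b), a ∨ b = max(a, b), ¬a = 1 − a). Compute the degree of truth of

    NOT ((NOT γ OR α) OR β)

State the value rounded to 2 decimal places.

NOT γ = 1 − 0.87 = 0.13
NOT γ OR α = max(a, b) on (0.13, 0.65) = 0.65
(NOT γ OR α) OR β = max(a, b) on (0.65, 0.63) = 0.65
NOT ((NOT γ OR α) OR β) = 1 − 0.65 = 0.35

0.35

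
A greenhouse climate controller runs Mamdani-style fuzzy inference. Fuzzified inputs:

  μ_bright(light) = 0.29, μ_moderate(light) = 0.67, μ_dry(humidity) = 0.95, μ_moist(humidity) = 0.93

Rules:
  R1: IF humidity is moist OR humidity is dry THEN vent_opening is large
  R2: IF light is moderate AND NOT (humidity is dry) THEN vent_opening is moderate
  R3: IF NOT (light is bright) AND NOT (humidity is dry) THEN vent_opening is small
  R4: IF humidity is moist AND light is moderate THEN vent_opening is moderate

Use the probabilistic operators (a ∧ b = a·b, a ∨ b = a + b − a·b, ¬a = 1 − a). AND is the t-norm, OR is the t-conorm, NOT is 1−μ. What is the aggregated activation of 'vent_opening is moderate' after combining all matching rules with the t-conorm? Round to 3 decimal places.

0.636

R1: moist=0.93, dry=0.95; OR[a + b − a·b] → w = 0.9965
R2: moderate=0.67, ¬dry=1−0.95=0.05; AND[a·b] → w = 0.0335
R3: ¬bright=1−0.29=0.71, ¬dry=1−0.95=0.05; AND[a·b] → w = 0.0355
R4: moist=0.93, moderate=0.67; AND[a·b] → w = 0.6231
Rules with consequent 'moderate': {R2, R4} → strengths 0.0335, 0.6231
Aggregate via t-conorm [a + b − a·b]: 0.6357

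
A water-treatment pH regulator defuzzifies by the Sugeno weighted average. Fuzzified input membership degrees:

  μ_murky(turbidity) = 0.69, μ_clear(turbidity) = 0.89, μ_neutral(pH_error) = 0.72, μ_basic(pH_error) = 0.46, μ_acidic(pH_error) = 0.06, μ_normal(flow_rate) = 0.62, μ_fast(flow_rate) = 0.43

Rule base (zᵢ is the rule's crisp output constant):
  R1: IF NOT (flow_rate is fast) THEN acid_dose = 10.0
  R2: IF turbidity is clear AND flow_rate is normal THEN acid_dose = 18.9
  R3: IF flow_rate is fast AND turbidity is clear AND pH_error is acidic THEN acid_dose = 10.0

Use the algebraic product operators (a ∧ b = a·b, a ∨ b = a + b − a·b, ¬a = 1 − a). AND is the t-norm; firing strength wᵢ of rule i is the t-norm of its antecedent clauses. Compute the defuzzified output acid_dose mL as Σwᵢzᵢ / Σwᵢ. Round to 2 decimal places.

R1 (z=10.0): ¬fast=1−0.43=0.57 → w = 0.5700
R2 (z=18.9): clear=0.89, normal=0.62; AND[a·b] → w = 0.5518
R3 (z=10.0): fast=0.43, clear=0.89, acidic=0.06; AND[a·b] → w = 0.0230
Weighted average = (0.5700·10.0 + 0.5518·18.9 + 0.0230·10.0) / (0.5700 + 0.5518 + 0.0230)
  = 16.3586 / 1.1448 = 14.29

14.29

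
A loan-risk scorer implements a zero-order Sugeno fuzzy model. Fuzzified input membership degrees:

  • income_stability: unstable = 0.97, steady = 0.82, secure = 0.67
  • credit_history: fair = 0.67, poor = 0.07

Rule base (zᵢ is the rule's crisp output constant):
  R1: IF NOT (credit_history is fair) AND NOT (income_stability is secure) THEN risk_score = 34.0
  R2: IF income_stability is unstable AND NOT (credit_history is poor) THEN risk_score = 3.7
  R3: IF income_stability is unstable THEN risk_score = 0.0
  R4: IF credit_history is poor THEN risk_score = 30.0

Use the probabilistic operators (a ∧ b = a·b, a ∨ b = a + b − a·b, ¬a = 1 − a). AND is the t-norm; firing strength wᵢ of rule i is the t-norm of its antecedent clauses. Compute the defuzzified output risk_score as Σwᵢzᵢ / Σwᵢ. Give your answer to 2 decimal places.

R1 (z=34.0): ¬fair=1−0.67=0.33, ¬secure=1−0.67=0.33; AND[a·b] → w = 0.1089
R2 (z=3.7): unstable=0.97, ¬poor=1−0.07=0.93; AND[a·b] → w = 0.9021
R3 (z=0.0): unstable=0.97 → w = 0.9700
R4 (z=30.0): poor=0.07 → w = 0.0700
Weighted average = (0.1089·34.0 + 0.9021·3.7 + 0.9700·0.0 + 0.0700·30.0) / (0.1089 + 0.9021 + 0.9700 + 0.0700)
  = 9.1404 / 2.0510 = 4.46

4.46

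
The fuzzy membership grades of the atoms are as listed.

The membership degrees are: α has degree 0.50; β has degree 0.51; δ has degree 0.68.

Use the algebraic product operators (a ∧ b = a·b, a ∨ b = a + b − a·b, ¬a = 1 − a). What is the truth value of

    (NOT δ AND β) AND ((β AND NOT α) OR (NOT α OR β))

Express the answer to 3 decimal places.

0.133

NOT δ = 1 − 0.6800 = 0.3200
NOT δ AND β = a·b on (0.3200, 0.5100) = 0.1632
NOT α = 1 − 0.5000 = 0.5000
β AND NOT α = a·b on (0.5100, 0.5000) = 0.2550
NOT α = 1 − 0.5000 = 0.5000
NOT α OR β = a + b − a·b on (0.5000, 0.5100) = 0.7550
(β AND NOT α) OR (NOT α OR β) = a + b − a·b on (0.2550, 0.7550) = 0.8175
(NOT δ AND β) AND ((β AND NOT α) OR (NOT α OR β)) = a·b on (0.1632, 0.8175) = 0.1334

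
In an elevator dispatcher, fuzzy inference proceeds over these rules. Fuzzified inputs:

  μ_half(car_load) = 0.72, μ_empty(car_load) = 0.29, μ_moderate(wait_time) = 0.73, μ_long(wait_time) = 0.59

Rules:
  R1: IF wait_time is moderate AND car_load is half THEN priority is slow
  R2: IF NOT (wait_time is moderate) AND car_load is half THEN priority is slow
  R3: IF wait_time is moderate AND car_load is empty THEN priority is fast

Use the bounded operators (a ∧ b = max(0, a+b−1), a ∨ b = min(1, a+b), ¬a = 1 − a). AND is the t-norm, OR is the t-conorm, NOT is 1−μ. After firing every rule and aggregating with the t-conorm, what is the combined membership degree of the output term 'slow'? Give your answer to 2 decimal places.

0.45

R1: moderate=0.73, half=0.72; AND[max(0, a+b−1)] → w = 0.45
R2: ¬moderate=1−0.73=0.27, half=0.72; AND[max(0, a+b−1)] → w = 0.00
R3: moderate=0.73, empty=0.29; AND[max(0, a+b−1)] → w = 0.02
Rules with consequent 'slow': {R1, R2} → strengths 0.45, 0.00
Aggregate via t-conorm [min(1, a+b)]: 0.45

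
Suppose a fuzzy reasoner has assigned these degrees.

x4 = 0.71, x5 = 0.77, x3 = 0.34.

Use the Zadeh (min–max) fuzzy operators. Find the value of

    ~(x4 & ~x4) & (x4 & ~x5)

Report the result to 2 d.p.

~x4 = 1 − 0.71 = 0.29
x4 & ~x4 = min(a, b) on (0.71, 0.29) = 0.29
~(x4 & ~x4) = 1 − 0.29 = 0.71
~x5 = 1 − 0.77 = 0.23
x4 & ~x5 = min(a, b) on (0.71, 0.23) = 0.23
~(x4 & ~x4) & (x4 & ~x5) = min(a, b) on (0.71, 0.23) = 0.23

0.23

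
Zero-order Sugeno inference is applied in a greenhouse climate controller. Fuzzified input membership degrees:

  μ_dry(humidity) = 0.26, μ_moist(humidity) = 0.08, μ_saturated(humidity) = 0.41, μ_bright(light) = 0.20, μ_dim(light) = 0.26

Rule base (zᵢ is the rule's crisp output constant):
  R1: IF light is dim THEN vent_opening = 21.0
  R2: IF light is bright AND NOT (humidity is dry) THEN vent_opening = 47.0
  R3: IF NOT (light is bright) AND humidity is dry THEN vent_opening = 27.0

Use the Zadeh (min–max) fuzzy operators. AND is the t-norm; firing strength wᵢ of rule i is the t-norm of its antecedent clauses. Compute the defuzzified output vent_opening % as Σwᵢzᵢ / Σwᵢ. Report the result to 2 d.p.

30.39

R1 (z=21.0): dim=0.26 → w = 0.26
R2 (z=47.0): bright=0.20, ¬dry=1−0.26=0.74; AND[min(a, b)] → w = 0.20
R3 (z=27.0): ¬bright=1−0.20=0.80, dry=0.26; AND[min(a, b)] → w = 0.26
Weighted average = (0.26·21.0 + 0.20·47.0 + 0.26·27.0) / (0.26 + 0.20 + 0.26)
  = 21.8800 / 0.7200 = 30.39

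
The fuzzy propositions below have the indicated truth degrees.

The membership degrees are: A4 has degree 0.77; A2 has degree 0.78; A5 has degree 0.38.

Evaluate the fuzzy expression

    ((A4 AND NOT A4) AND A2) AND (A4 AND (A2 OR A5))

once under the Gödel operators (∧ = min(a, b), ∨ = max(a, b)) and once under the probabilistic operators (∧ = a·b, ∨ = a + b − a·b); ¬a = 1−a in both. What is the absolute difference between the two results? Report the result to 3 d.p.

0.138

Under Gödel:
  NOT A4 = 1 − 0.77 = 0.23
  A4 AND NOT A4 = min(a, b) on (0.77, 0.23) = 0.23
  (A4 AND NOT A4) AND A2 = min(a, b) on (0.23, 0.78) = 0.23
  A2 OR A5 = max(a, b) on (0.78, 0.38) = 0.78
  A4 AND (A2 OR A5) = min(a, b) on (0.77, 0.78) = 0.77
  ((A4 AND NOT A4) AND A2) AND (A4 AND (A2 OR A5)) = min(a, b) on (0.23, 0.77) = 0.23
  → value = 0.2300
Under probabilistic:
  NOT A4 = 1 − 0.7700 = 0.2300
  A4 AND NOT A4 = a·b on (0.7700, 0.2300) = 0.1771
  (A4 AND NOT A4) AND A2 = a·b on (0.1771, 0.7800) = 0.1381
  A2 OR A5 = a + b − a·b on (0.7800, 0.3800) = 0.8636
  A4 AND (A2 OR A5) = a·b on (0.7700, 0.8636) = 0.6650
  ((A4 AND NOT A4) AND A2) AND (A4 AND (A2 OR A5)) = a·b on (0.1381, 0.6650) = 0.0919
  → value = 0.0919
|0.2300 − 0.0919| = 0.138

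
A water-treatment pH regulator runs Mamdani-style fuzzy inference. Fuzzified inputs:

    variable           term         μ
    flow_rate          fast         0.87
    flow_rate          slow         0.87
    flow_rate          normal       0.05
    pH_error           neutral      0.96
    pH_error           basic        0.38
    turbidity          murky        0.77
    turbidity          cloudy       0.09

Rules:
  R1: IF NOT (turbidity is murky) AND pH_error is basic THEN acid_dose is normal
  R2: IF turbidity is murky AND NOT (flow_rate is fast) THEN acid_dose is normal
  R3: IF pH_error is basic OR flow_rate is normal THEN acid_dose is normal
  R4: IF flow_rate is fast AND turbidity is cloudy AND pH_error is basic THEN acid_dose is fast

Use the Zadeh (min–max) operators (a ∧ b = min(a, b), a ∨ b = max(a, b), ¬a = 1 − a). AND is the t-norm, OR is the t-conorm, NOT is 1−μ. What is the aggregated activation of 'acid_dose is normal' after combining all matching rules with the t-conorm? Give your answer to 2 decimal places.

0.38

R1: ¬murky=1−0.77=0.23, basic=0.38; AND[min(a, b)] → w = 0.23
R2: murky=0.77, ¬fast=1−0.87=0.13; AND[min(a, b)] → w = 0.13
R3: basic=0.38, normal=0.05; OR[max(a, b)] → w = 0.38
R4: fast=0.87, cloudy=0.09, basic=0.38; AND[min(a, b)] → w = 0.09
Rules with consequent 'normal': {R1, R2, R3} → strengths 0.23, 0.13, 0.38
Aggregate via t-conorm [max(a, b)]: 0.38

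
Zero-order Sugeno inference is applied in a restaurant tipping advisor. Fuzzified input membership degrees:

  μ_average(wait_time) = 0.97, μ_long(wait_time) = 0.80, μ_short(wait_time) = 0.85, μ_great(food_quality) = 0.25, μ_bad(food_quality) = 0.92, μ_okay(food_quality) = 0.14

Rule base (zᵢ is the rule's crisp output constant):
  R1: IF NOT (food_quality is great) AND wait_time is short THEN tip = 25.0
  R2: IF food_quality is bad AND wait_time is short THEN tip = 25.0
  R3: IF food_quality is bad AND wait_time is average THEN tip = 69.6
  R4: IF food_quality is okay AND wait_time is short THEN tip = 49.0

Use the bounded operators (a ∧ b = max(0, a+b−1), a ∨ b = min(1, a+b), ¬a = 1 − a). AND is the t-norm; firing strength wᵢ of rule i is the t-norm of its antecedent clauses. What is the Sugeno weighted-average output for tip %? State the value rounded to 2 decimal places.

42.56

R1 (z=25.0): ¬great=1−0.25=0.75, short=0.85; AND[max(0, a+b−1)] → w = 0.60
R2 (z=25.0): bad=0.92, short=0.85; AND[max(0, a+b−1)] → w = 0.77
R3 (z=69.6): bad=0.92, average=0.97; AND[max(0, a+b−1)] → w = 0.89
R4 (z=49.0): okay=0.14, short=0.85; AND[max(0, a+b−1)] → w = 0.00
Weighted average = (0.60·25.0 + 0.77·25.0 + 0.89·69.6 + 0.00·49.0) / (0.60 + 0.77 + 0.89 + 0.00)
  = 96.1940 / 2.2600 = 42.56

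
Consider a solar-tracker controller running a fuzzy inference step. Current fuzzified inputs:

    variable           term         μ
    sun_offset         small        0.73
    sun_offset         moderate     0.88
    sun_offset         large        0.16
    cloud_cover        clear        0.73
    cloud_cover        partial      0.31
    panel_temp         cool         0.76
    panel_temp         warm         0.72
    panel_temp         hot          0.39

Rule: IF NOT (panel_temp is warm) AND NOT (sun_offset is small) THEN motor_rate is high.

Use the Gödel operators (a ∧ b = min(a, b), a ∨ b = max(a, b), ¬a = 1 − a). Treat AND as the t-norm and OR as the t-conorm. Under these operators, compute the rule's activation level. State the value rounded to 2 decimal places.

firing strength: ¬warm=1−0.72=0.28, ¬small=1−0.73=0.27; AND[min(a, b)] → w = 0.27

0.27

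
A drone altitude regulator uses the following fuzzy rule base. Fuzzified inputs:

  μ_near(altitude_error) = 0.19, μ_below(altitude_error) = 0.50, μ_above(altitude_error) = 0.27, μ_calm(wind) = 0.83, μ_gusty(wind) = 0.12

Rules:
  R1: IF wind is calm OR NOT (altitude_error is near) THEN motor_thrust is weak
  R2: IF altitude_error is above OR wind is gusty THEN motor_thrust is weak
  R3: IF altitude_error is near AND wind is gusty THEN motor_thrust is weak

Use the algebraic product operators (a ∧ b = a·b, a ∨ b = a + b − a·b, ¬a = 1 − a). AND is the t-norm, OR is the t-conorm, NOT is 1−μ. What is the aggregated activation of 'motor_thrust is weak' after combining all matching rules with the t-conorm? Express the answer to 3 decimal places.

0.980

R1: calm=0.83, ¬near=1−0.19=0.81; OR[a + b − a·b] → w = 0.9677
R2: above=0.27, gusty=0.12; OR[a + b − a·b] → w = 0.3576
R3: near=0.19, gusty=0.12; AND[a·b] → w = 0.0228
Rules with consequent 'weak': {R1, R2, R3} → strengths 0.9677, 0.3576, 0.0228
Aggregate via t-conorm [a + b − a·b]: 0.9797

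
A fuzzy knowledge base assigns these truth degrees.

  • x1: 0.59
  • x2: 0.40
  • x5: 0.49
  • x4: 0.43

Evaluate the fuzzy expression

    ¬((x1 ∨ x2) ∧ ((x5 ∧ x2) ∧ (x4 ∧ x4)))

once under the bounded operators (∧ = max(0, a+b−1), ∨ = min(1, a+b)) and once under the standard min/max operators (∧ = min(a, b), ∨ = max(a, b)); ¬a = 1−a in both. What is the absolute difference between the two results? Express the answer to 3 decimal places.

Under bounded:
  x1 ∨ x2 = min(1, a+b) on (0.59, 0.40) = 0.99
  x5 ∧ x2 = max(0, a+b−1) on (0.49, 0.40) = 0.00
  x4 ∧ x4 = max(0, a+b−1) on (0.43, 0.43) = 0.00
  (x5 ∧ x2) ∧ (x4 ∧ x4) = max(0, a+b−1) on (0.00, 0.00) = 0.00
  (x1 ∨ x2) ∧ ((x5 ∧ x2) ∧ (x4 ∧ x4)) = max(0, a+b−1) on (0.99, 0.00) = 0.00
  ¬((x1 ∨ x2) ∧ ((x5 ∧ x2) ∧ (x4 ∧ x4))) = 1 − 0.00 = 1.00
  → value = 1.0000
Under standard min/max:
  x1 ∨ x2 = max(a, b) on (0.59, 0.40) = 0.59
  x5 ∧ x2 = min(a, b) on (0.49, 0.40) = 0.40
  x4 ∧ x4 = min(a, b) on (0.43, 0.43) = 0.43
  (x5 ∧ x2) ∧ (x4 ∧ x4) = min(a, b) on (0.40, 0.43) = 0.40
  (x1 ∨ x2) ∧ ((x5 ∧ x2) ∧ (x4 ∧ x4)) = min(a, b) on (0.59, 0.40) = 0.40
  ¬((x1 ∨ x2) ∧ ((x5 ∧ x2) ∧ (x4 ∧ x4))) = 1 − 0.40 = 0.60
  → value = 0.6000
|1.0000 − 0.6000| = 0.400

0.400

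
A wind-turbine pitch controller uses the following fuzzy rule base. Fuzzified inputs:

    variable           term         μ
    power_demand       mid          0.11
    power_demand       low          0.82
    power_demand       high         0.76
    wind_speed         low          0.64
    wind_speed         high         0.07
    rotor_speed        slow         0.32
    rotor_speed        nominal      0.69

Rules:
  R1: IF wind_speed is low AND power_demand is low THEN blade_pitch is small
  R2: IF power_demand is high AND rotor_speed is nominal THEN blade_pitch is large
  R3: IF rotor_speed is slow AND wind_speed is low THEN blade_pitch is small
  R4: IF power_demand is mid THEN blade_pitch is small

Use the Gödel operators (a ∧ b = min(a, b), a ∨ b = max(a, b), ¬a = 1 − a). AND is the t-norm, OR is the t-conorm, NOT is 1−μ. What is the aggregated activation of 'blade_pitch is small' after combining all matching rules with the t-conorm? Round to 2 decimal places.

0.64

R1: low=0.64, low=0.82; AND[min(a, b)] → w = 0.64
R2: high=0.76, nominal=0.69; AND[min(a, b)] → w = 0.69
R3: slow=0.32, low=0.64; AND[min(a, b)] → w = 0.32
R4: mid=0.11 → w = 0.11
Rules with consequent 'small': {R1, R3, R4} → strengths 0.64, 0.32, 0.11
Aggregate via t-conorm [max(a, b)]: 0.64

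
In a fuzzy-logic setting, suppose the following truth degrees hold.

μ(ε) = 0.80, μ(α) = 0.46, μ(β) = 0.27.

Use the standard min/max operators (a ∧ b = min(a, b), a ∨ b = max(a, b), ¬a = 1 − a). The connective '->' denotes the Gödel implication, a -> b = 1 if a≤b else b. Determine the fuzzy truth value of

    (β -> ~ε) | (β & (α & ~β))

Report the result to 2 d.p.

0.27

~ε = 1 − 0.80 = 0.20
β -> ~ε  [Gödel: 1 if a≤b else b] with a=0.27, b=0.20 → 0.20
~β = 1 − 0.27 = 0.73
α & ~β = min(a, b) on (0.46, 0.73) = 0.46
β & (α & ~β) = min(a, b) on (0.27, 0.46) = 0.27
(β -> ~ε) | (β & (α & ~β)) = max(a, b) on (0.20, 0.27) = 0.27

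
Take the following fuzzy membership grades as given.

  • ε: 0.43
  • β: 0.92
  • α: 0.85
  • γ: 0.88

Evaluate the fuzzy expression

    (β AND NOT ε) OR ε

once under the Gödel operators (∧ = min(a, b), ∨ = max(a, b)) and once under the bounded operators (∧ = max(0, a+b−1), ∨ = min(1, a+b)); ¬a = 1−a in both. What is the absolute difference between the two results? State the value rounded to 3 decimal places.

0.350

Under Gödel:
  NOT ε = 1 − 0.43 = 0.57
  β AND NOT ε = min(a, b) on (0.92, 0.57) = 0.57
  (β AND NOT ε) OR ε = max(a, b) on (0.57, 0.43) = 0.57
  → value = 0.5700
Under bounded:
  NOT ε = 1 − 0.43 = 0.57
  β AND NOT ε = max(0, a+b−1) on (0.92, 0.57) = 0.49
  (β AND NOT ε) OR ε = min(1, a+b) on (0.49, 0.43) = 0.92
  → value = 0.9200
|0.5700 − 0.9200| = 0.350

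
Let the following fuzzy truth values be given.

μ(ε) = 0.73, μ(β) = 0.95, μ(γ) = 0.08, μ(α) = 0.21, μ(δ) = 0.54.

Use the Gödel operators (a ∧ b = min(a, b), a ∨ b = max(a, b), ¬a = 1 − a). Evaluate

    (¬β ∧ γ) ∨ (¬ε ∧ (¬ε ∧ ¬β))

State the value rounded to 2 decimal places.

0.05

¬β = 1 − 0.95 = 0.05
¬β ∧ γ = min(a, b) on (0.05, 0.08) = 0.05
¬ε = 1 − 0.73 = 0.27
¬ε = 1 − 0.73 = 0.27
¬β = 1 − 0.95 = 0.05
¬ε ∧ ¬β = min(a, b) on (0.27, 0.05) = 0.05
¬ε ∧ (¬ε ∧ ¬β) = min(a, b) on (0.27, 0.05) = 0.05
(¬β ∧ γ) ∨ (¬ε ∧ (¬ε ∧ ¬β)) = max(a, b) on (0.05, 0.05) = 0.05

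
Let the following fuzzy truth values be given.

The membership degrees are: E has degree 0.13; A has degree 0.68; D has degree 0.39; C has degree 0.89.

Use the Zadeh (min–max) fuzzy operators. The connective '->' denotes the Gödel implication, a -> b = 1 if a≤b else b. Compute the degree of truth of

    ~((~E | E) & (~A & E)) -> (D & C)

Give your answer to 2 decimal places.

~E = 1 − 0.13 = 0.87
~E | E = max(a, b) on (0.87, 0.13) = 0.87
~A = 1 − 0.68 = 0.32
~A & E = min(a, b) on (0.32, 0.13) = 0.13
(~E | E) & (~A & E) = min(a, b) on (0.87, 0.13) = 0.13
~((~E | E) & (~A & E)) = 1 − 0.13 = 0.87
D & C = min(a, b) on (0.39, 0.89) = 0.39
~((~E | E) & (~A & E)) -> (D & C)  [Gödel: 1 if a≤b else b] with a=0.87, b=0.39 → 0.39

0.39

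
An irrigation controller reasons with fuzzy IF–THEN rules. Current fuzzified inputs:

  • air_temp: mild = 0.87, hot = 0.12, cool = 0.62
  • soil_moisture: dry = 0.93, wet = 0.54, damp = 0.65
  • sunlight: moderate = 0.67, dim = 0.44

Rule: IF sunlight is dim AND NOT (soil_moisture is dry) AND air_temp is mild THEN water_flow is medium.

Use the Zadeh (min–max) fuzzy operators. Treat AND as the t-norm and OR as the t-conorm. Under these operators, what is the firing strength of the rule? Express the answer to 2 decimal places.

0.07

firing strength: dim=0.44, ¬dry=1−0.93=0.07, mild=0.87; AND[min(a, b)] → w = 0.07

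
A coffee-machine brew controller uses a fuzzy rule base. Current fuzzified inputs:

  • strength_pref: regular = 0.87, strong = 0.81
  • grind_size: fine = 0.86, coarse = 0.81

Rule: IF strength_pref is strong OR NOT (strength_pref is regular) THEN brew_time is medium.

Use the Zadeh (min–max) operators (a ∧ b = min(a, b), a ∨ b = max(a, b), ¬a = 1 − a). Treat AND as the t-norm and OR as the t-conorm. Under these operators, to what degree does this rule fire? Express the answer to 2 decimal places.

0.81

firing strength: strong=0.81, ¬regular=1−0.87=0.13; OR[max(a, b)] → w = 0.81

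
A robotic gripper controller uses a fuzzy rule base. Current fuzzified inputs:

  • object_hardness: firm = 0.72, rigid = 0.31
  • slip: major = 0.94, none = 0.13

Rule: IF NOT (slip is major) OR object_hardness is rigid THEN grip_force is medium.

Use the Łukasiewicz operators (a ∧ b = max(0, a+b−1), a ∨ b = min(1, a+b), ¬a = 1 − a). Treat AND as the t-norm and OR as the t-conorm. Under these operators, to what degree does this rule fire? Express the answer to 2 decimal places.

0.37

firing strength: ¬major=1−0.94=0.06, rigid=0.31; OR[min(1, a+b)] → w = 0.37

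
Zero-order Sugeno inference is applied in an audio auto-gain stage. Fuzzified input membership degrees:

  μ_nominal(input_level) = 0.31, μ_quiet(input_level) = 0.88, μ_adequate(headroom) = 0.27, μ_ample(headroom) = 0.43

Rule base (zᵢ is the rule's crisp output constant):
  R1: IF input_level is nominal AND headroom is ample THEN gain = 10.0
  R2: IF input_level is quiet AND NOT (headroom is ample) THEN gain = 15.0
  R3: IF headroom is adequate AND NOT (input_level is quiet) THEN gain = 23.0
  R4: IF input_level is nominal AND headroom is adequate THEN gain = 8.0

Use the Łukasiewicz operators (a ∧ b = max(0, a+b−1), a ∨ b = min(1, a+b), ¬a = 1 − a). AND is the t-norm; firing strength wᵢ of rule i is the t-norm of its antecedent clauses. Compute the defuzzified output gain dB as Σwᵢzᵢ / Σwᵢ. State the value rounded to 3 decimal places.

15.000

R1 (z=10.0): nominal=0.31, ample=0.43; AND[max(0, a+b−1)] → w = 0.00
R2 (z=15.0): quiet=0.88, ¬ample=1−0.43=0.57; AND[max(0, a+b−1)] → w = 0.45
R3 (z=23.0): adequate=0.27, ¬quiet=1−0.88=0.12; AND[max(0, a+b−1)] → w = 0.00
R4 (z=8.0): nominal=0.31, adequate=0.27; AND[max(0, a+b−1)] → w = 0.00
Weighted average = (0.00·10.0 + 0.45·15.0 + 0.00·23.0 + 0.00·8.0) / (0.00 + 0.45 + 0.00 + 0.00)
  = 6.7500 / 0.4500 = 15.000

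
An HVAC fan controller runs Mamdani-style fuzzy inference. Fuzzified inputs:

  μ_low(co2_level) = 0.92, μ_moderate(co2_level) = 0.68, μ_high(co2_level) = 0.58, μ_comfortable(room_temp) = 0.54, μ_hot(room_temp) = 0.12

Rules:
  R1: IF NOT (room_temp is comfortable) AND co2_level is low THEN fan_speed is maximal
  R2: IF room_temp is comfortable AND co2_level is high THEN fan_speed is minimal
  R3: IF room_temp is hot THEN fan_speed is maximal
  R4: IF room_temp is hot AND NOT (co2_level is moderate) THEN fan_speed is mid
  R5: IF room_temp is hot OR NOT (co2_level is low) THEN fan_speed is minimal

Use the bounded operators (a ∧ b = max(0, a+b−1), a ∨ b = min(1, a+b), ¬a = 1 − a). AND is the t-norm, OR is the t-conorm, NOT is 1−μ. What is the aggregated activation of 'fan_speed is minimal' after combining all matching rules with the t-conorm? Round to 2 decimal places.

0.32

R1: ¬comfortable=1−0.54=0.46, low=0.92; AND[max(0, a+b−1)] → w = 0.38
R2: comfortable=0.54, high=0.58; AND[max(0, a+b−1)] → w = 0.12
R3: hot=0.12 → w = 0.12
R4: hot=0.12, ¬moderate=1−0.68=0.32; AND[max(0, a+b−1)] → w = 0.00
R5: hot=0.12, ¬low=1−0.92=0.08; OR[min(1, a+b)] → w = 0.20
Rules with consequent 'minimal': {R2, R5} → strengths 0.12, 0.20
Aggregate via t-conorm [min(1, a+b)]: 0.32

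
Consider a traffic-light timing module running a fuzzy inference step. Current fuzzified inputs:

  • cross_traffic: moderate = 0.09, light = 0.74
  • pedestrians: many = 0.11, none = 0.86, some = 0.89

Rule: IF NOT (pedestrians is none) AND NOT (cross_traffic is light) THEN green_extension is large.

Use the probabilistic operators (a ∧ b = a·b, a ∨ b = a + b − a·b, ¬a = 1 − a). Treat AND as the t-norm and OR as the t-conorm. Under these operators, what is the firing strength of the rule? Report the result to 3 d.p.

0.036

firing strength: ¬none=1−0.86=0.14, ¬light=1−0.74=0.26; AND[a·b] → w = 0.0364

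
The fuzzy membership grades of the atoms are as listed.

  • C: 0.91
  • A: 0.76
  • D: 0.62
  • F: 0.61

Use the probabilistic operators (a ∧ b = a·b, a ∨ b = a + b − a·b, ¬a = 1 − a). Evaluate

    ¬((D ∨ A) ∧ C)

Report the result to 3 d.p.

0.173

D ∨ A = a + b − a·b on (0.6200, 0.7600) = 0.9088
(D ∨ A) ∧ C = a·b on (0.9088, 0.9100) = 0.8270
¬((D ∨ A) ∧ C) = 1 − 0.8270 = 0.1730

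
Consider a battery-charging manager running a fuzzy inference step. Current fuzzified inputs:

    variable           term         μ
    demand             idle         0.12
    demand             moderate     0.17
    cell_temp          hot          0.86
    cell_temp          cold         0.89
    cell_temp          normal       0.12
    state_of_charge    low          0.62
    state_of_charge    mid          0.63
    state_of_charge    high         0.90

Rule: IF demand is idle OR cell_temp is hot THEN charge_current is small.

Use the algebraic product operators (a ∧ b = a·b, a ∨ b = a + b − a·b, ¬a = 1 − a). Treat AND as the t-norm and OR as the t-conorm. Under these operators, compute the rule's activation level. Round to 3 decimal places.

0.877

firing strength: idle=0.12, hot=0.86; OR[a + b − a·b] → w = 0.8768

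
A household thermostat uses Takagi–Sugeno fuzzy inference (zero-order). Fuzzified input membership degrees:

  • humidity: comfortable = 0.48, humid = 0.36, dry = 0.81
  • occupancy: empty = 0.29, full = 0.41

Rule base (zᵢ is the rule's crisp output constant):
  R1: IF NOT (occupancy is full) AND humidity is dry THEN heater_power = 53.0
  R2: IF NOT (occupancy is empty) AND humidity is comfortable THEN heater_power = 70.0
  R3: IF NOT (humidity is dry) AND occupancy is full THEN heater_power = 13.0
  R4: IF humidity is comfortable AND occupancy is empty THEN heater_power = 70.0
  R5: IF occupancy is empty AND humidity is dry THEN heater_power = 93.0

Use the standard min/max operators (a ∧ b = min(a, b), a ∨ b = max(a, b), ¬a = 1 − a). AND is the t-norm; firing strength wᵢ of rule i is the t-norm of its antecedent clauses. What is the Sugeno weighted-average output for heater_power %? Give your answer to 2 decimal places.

62.29

R1 (z=53.0): ¬full=1−0.41=0.59, dry=0.81; AND[min(a, b)] → w = 0.59
R2 (z=70.0): ¬empty=1−0.29=0.71, comfortable=0.48; AND[min(a, b)] → w = 0.48
R3 (z=13.0): ¬dry=1−0.81=0.19, full=0.41; AND[min(a, b)] → w = 0.19
R4 (z=70.0): comfortable=0.48, empty=0.29; AND[min(a, b)] → w = 0.29
R5 (z=93.0): empty=0.29, dry=0.81; AND[min(a, b)] → w = 0.29
Weighted average = (0.59·53.0 + 0.48·70.0 + 0.19·13.0 + 0.29·70.0 + 0.29·93.0) / (0.59 + 0.48 + 0.19 + 0.29 + 0.29)
  = 114.6100 / 1.8400 = 62.29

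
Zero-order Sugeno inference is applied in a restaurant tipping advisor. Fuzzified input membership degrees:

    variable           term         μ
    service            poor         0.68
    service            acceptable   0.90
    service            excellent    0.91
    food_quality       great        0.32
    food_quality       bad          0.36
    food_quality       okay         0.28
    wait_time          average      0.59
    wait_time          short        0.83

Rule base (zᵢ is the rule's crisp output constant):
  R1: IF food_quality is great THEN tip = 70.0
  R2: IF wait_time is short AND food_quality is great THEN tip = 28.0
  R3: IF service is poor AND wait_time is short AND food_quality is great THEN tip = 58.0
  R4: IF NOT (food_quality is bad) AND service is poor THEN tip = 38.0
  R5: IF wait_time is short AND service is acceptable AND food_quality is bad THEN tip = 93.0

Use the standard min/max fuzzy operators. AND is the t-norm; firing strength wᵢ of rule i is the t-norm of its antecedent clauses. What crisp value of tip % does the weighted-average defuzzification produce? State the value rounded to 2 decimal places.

R1 (z=70.0): great=0.32 → w = 0.32
R2 (z=28.0): short=0.83, great=0.32; AND[min(a, b)] → w = 0.32
R3 (z=58.0): poor=0.68, short=0.83, great=0.32; AND[min(a, b)] → w = 0.32
R4 (z=38.0): ¬bad=1−0.36=0.64, poor=0.68; AND[min(a, b)] → w = 0.64
R5 (z=93.0): short=0.83, acceptable=0.90, bad=0.36; AND[min(a, b)] → w = 0.36
Weighted average = (0.32·70.0 + 0.32·28.0 + 0.32·58.0 + 0.64·38.0 + 0.36·93.0) / (0.32 + 0.32 + 0.32 + 0.64 + 0.36)
  = 107.7200 / 1.9600 = 54.96

54.96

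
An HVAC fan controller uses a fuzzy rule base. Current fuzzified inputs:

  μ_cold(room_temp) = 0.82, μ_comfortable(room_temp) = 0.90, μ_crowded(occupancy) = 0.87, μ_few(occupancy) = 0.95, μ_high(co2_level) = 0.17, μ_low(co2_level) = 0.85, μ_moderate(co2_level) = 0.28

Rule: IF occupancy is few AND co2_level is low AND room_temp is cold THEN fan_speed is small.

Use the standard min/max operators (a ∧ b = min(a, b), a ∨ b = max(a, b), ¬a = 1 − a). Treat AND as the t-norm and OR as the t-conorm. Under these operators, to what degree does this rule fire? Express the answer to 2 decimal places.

0.82

firing strength: few=0.95, low=0.85, cold=0.82; AND[min(a, b)] → w = 0.82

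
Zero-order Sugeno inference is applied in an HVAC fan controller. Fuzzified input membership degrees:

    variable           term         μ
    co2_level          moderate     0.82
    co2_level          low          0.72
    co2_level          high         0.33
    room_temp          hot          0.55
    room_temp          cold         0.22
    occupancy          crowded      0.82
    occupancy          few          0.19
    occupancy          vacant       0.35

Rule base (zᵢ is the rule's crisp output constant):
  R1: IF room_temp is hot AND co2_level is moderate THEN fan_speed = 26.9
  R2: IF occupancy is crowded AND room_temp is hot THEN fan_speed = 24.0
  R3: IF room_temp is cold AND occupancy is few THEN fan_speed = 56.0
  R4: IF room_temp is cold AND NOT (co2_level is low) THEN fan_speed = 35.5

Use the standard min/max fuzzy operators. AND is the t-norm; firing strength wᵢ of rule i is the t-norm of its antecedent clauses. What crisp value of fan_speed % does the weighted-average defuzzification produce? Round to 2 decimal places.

30.76

R1 (z=26.9): hot=0.55, moderate=0.82; AND[min(a, b)] → w = 0.55
R2 (z=24.0): crowded=0.82, hot=0.55; AND[min(a, b)] → w = 0.55
R3 (z=56.0): cold=0.22, few=0.19; AND[min(a, b)] → w = 0.19
R4 (z=35.5): cold=0.22, ¬low=1−0.72=0.28; AND[min(a, b)] → w = 0.22
Weighted average = (0.55·26.9 + 0.55·24.0 + 0.19·56.0 + 0.22·35.5) / (0.55 + 0.55 + 0.19 + 0.22)
  = 46.4450 / 1.5100 = 30.76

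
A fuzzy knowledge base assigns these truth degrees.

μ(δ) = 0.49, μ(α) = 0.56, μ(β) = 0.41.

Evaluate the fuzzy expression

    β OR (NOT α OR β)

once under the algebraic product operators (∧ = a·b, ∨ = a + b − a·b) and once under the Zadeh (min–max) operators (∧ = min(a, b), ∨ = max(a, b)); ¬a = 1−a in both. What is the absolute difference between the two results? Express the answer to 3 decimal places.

Under algebraic product:
  NOT α = 1 − 0.5600 = 0.4400
  NOT α OR β = a + b − a·b on (0.4400, 0.4100) = 0.6696
  β OR (NOT α OR β) = a + b − a·b on (0.4100, 0.6696) = 0.8051
  → value = 0.8051
Under Zadeh (min–max):
  NOT α = 1 − 0.56 = 0.44
  NOT α OR β = max(a, b) on (0.44, 0.41) = 0.44
  β OR (NOT α OR β) = max(a, b) on (0.41, 0.44) = 0.44
  → value = 0.4400
|0.8051 − 0.4400| = 0.365

0.365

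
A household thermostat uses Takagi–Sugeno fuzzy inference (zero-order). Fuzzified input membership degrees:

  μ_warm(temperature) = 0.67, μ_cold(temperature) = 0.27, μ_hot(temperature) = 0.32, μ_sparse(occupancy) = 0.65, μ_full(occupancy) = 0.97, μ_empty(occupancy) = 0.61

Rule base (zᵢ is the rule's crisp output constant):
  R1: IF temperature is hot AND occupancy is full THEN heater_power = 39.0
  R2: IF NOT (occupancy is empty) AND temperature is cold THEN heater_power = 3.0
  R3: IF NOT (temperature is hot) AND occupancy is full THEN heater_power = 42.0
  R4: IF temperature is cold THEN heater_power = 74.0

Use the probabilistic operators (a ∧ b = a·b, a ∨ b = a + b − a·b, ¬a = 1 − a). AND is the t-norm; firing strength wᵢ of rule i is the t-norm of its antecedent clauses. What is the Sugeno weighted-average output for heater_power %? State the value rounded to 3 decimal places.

44.678

R1 (z=39.0): hot=0.32, full=0.97; AND[a·b] → w = 0.3104
R2 (z=3.0): ¬empty=1−0.61=0.39, cold=0.27; AND[a·b] → w = 0.1053
R3 (z=42.0): ¬hot=1−0.32=0.68, full=0.97; AND[a·b] → w = 0.6596
R4 (z=74.0): cold=0.27 → w = 0.2700
Weighted average = (0.3104·39.0 + 0.1053·3.0 + 0.6596·42.0 + 0.2700·74.0) / (0.3104 + 0.1053 + 0.6596 + 0.2700)
  = 60.1047 / 1.3453 = 44.678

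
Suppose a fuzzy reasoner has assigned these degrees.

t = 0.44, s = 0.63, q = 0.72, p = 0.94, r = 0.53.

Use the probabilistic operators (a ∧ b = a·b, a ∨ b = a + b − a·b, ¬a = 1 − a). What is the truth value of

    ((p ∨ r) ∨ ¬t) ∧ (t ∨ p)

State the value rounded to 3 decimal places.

p ∨ r = a + b − a·b on (0.9400, 0.5300) = 0.9718
¬t = 1 − 0.4400 = 0.5600
(p ∨ r) ∨ ¬t = a + b − a·b on (0.9718, 0.5600) = 0.9876
t ∨ p = a + b − a·b on (0.4400, 0.9400) = 0.9664
((p ∨ r) ∨ ¬t) ∧ (t ∨ p) = a·b on (0.9876, 0.9664) = 0.9544

0.954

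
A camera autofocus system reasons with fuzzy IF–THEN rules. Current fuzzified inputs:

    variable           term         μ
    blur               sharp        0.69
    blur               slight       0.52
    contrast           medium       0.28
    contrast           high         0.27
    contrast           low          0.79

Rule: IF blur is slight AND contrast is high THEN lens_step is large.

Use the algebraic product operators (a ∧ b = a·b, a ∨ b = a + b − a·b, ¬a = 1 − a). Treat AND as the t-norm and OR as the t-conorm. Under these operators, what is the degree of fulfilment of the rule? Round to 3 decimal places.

0.140

firing strength: slight=0.52, high=0.27; AND[a·b] → w = 0.1404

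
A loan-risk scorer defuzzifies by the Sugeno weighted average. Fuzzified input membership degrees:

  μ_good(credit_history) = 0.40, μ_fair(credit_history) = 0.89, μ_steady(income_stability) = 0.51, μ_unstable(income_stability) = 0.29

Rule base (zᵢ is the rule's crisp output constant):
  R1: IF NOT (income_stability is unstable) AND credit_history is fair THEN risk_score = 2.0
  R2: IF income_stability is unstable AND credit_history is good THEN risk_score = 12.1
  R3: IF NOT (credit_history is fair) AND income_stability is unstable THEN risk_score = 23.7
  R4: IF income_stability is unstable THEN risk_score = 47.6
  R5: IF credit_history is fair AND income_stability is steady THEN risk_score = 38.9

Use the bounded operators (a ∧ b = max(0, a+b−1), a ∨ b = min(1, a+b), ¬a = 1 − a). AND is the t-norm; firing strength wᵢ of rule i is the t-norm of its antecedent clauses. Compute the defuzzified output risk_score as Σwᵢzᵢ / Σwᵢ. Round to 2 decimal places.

23.69

R1 (z=2.0): ¬unstable=1−0.29=0.71, fair=0.89; AND[max(0, a+b−1)] → w = 0.60
R2 (z=12.1): unstable=0.29, good=0.40; AND[max(0, a+b−1)] → w = 0.00
R3 (z=23.7): ¬fair=1−0.89=0.11, unstable=0.29; AND[max(0, a+b−1)] → w = 0.00
R4 (z=47.6): unstable=0.29 → w = 0.29
R5 (z=38.9): fair=0.89, steady=0.51; AND[max(0, a+b−1)] → w = 0.40
Weighted average = (0.60·2.0 + 0.00·12.1 + 0.00·23.7 + 0.29·47.6 + 0.40·38.9) / (0.60 + 0.00 + 0.00 + 0.29 + 0.40)
  = 30.5640 / 1.2900 = 23.69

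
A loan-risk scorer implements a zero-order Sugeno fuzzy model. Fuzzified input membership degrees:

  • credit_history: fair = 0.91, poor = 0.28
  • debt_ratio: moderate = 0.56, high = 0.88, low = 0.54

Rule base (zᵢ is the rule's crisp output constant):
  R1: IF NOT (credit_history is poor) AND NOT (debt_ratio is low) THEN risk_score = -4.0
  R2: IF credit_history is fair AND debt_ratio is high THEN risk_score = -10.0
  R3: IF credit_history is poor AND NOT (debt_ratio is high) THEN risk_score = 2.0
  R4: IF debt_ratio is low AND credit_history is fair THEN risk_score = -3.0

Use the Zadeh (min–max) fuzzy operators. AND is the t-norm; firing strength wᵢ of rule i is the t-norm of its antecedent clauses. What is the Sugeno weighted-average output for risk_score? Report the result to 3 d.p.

-6.010

R1 (z=-4.0): ¬poor=1−0.28=0.72, ¬low=1−0.54=0.46; AND[min(a, b)] → w = 0.46
R2 (z=-10.0): fair=0.91, high=0.88; AND[min(a, b)] → w = 0.88
R3 (z=2.0): poor=0.28, ¬high=1−0.88=0.12; AND[min(a, b)] → w = 0.12
R4 (z=-3.0): low=0.54, fair=0.91; AND[min(a, b)] → w = 0.54
Weighted average = (0.46·-4.0 + 0.88·-10.0 + 0.12·2.0 + 0.54·-3.0) / (0.46 + 0.88 + 0.12 + 0.54)
  = -12.0200 / 2.0000 = -6.010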